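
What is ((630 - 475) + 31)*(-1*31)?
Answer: -5766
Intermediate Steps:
((630 - 475) + 31)*(-1*31) = (155 + 31)*(-31) = 186*(-31) = -5766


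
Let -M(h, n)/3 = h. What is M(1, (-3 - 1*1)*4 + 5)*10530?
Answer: -31590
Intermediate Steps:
M(h, n) = -3*h
M(1, (-3 - 1*1)*4 + 5)*10530 = -3*1*10530 = -3*10530 = -31590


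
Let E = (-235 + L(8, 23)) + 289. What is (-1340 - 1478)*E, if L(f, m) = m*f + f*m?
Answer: -1189196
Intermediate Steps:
L(f, m) = 2*f*m (L(f, m) = f*m + f*m = 2*f*m)
E = 422 (E = (-235 + 2*8*23) + 289 = (-235 + 368) + 289 = 133 + 289 = 422)
(-1340 - 1478)*E = (-1340 - 1478)*422 = -2818*422 = -1189196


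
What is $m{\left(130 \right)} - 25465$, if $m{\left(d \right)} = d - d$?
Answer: $-25465$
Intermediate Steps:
$m{\left(d \right)} = 0$
$m{\left(130 \right)} - 25465 = 0 - 25465 = -25465$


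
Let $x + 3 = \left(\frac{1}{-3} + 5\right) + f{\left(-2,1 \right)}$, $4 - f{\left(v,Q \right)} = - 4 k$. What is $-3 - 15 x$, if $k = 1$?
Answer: $-148$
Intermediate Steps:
$f{\left(v,Q \right)} = 8$ ($f{\left(v,Q \right)} = 4 - \left(-4\right) 1 = 4 - -4 = 4 + 4 = 8$)
$x = \frac{29}{3}$ ($x = -3 + \left(\left(\frac{1}{-3} + 5\right) + 8\right) = -3 + \left(\left(- \frac{1}{3} + 5\right) + 8\right) = -3 + \left(\frac{14}{3} + 8\right) = -3 + \frac{38}{3} = \frac{29}{3} \approx 9.6667$)
$-3 - 15 x = -3 - 145 = -148$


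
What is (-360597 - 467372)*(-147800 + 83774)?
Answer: 53011543194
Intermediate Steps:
(-360597 - 467372)*(-147800 + 83774) = -827969*(-64026) = 53011543194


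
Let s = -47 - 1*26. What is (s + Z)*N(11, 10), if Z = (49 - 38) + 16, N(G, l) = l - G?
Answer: 46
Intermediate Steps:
s = -73 (s = -47 - 26 = -73)
Z = 27 (Z = 11 + 16 = 27)
(s + Z)*N(11, 10) = (-73 + 27)*(10 - 1*11) = -46*(10 - 11) = -46*(-1) = 46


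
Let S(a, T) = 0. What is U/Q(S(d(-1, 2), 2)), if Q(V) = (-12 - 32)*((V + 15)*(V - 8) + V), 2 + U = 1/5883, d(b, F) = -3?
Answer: -2353/6212448 ≈ -0.00037876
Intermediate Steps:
U = -11765/5883 (U = -2 + 1/5883 = -11765/5883 ≈ -1.9998)
Q(V) = -44*V - 44*(-8 + V)*(15 + V) (Q(V) = -44*((15 + V)*(-8 + V) + V) = -44*((-8 + V)*(15 + V) + V) = -44*(V + (-8 + V)*(15 + V)) = -44*V - 44*(-8 + V)*(15 + V))
U/Q(S(d(-1, 2), 2)) = -11765/(5883*(5280 - 352*0 - 44*0²)) = -11765/(5883*(5280 + 0 - 44*0)) = -11765/(5883*(5280 + 0 + 0)) = -11765/5883/5280 = -11765/5883*1/5280 = -2353/6212448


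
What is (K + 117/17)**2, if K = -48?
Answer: 488601/289 ≈ 1690.7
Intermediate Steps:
(K + 117/17)**2 = (-48 + 117/17)**2 = (-699/17)**2 = 488601/289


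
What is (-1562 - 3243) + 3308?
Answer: -1497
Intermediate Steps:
(-1562 - 3243) + 3308 = -4805 + 3308 = -1497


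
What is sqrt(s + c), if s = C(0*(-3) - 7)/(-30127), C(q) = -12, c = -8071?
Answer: I*sqrt(7325530835635)/30127 ≈ 89.839*I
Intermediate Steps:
s = 12/30127 (s = -12/(-30127) = -12*(-1/30127) = 12/30127 ≈ 0.00039831)
sqrt(s + c) = sqrt(12/30127 - 8071) = sqrt(-243155005/30127) = I*sqrt(7325530835635)/30127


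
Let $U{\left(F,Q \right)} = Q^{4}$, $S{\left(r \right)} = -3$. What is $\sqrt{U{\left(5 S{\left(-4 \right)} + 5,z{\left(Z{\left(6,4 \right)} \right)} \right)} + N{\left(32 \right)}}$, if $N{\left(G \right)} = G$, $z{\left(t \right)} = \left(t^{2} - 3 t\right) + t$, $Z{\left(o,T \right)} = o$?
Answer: $4 \sqrt{20738} \approx 576.03$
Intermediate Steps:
$z{\left(t \right)} = t^{2} - 2 t$
$\sqrt{U{\left(5 S{\left(-4 \right)} + 5,z{\left(Z{\left(6,4 \right)} \right)} \right)} + N{\left(32 \right)}} = \sqrt{\left(6 \left(-2 + 6\right)\right)^{4} + 32} = \sqrt{\left(6 \cdot 4\right)^{4} + 32} = \sqrt{24^{4} + 32} = \sqrt{331776 + 32} = \sqrt{331808} = 4 \sqrt{20738}$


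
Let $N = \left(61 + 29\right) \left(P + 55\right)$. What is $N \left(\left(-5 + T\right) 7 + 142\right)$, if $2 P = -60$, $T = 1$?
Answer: $256500$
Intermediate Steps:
$P = -30$ ($P = \frac{1}{2} \left(-60\right) = -30$)
$N = 2250$ ($N = \left(61 + 29\right) \left(-30 + 55\right) = 90 \cdot 25 = 2250$)
$N \left(\left(-5 + T\right) 7 + 142\right) = 2250 \left(\left(-5 + 1\right) 7 + 142\right) = 2250 \left(\left(-4\right) 7 + 142\right) = 2250 \left(-28 + 142\right) = 2250 \cdot 114 = 256500$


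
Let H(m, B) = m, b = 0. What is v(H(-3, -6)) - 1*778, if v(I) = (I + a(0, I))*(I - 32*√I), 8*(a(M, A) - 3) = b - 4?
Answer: -1553/2 + 16*I*√3 ≈ -776.5 + 27.713*I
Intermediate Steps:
a(M, A) = 5/2 (a(M, A) = 3 + (0 - 4)/8 = 3 + (⅛)*(-4) = 3 - ½ = 5/2)
v(I) = (5/2 + I)*(I - 32*√I) (v(I) = (I + 5/2)*(I - 32*√I) = (5/2 + I)*(I - 32*√I))
v(H(-3, -6)) - 1*778 = ((-3)² - 80*I*√3 - (-96)*I*√3 + (5/2)*(-3)) - 1*778 = (9 - 80*I*√3 - (-96)*I*√3 - 15/2) - 778 = (9 - 80*I*√3 + 96*I*√3 - 15/2) - 778 = (3/2 + 16*I*√3) - 778 = -1553/2 + 16*I*√3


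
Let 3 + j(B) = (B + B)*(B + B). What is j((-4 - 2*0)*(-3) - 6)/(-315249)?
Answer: -47/105083 ≈ -0.00044727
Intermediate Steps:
j(B) = -3 + 4*B² (j(B) = -3 + (B + B)*(B + B) = -3 + (2*B)*(2*B) = -3 + 4*B²)
j((-4 - 2*0)*(-3) - 6)/(-315249) = (-3 + 4*((-4 - 2*0)*(-3) - 6)²)/(-315249) = (-3 + 4*((-4 + 0)*(-3) - 6)²)*(-1/315249) = (-3 + 4*(-4*(-3) - 6)²)*(-1/315249) = (-3 + 4*(12 - 6)²)*(-1/315249) = (-3 + 4*6²)*(-1/315249) = (-3 + 4*36)*(-1/315249) = (-3 + 144)*(-1/315249) = 141*(-1/315249) = -47/105083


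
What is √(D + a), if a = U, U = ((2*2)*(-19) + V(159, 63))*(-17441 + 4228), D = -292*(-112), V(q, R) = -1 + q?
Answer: I*√1050762 ≈ 1025.1*I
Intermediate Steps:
D = 32704
U = -1083466 (U = ((2*2)*(-19) + (-1 + 159))*(-17441 + 4228) = (4*(-19) + 158)*(-13213) = (-76 + 158)*(-13213) = 82*(-13213) = -1083466)
a = -1083466
√(D + a) = √(32704 - 1083466) = √(-1050762) = I*√1050762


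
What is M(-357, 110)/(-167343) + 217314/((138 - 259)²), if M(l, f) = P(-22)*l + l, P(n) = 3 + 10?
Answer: 100383340/6749501 ≈ 14.873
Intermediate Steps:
P(n) = 13
M(l, f) = 14*l (M(l, f) = 13*l + l = 14*l)
M(-357, 110)/(-167343) + 217314/((138 - 259)²) = (14*(-357))/(-167343) + 217314/((138 - 259)²) = -4998*(-1/167343) + 217314/((-121)²) = 1666/55781 + 217314/14641 = 100383340/6749501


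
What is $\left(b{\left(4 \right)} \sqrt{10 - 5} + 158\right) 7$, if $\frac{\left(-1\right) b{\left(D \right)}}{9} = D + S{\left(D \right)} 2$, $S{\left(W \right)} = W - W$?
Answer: $1106 - 252 \sqrt{5} \approx 542.51$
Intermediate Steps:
$S{\left(W \right)} = 0$
$b{\left(D \right)} = - 9 D$ ($b{\left(D \right)} = - 9 \left(D + 0 \cdot 2\right) = - 9 \left(D + 0\right) = - 9 D$)
$\left(b{\left(4 \right)} \sqrt{10 - 5} + 158\right) 7 = \left(\left(-9\right) 4 \sqrt{10 - 5} + 158\right) 7 = \left(- 36 \sqrt{5} + 158\right) 7 = \left(158 - 36 \sqrt{5}\right) 7 = 1106 - 252 \sqrt{5}$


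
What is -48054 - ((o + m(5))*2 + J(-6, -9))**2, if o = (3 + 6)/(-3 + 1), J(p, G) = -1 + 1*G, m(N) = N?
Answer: -48135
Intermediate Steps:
J(p, G) = -1 + G
o = -9/2 (o = 9/(-2) = 9*(-1/2) = -9/2 ≈ -4.5000)
-48054 - ((o + m(5))*2 + J(-6, -9))**2 = -48054 - ((-9/2 + 5)*2 + (-1 - 9))**2 = -48054 - ((1/2)*2 - 10)**2 = -48054 - (1 - 10)**2 = -48054 - 1*(-9)**2 = -48054 - 1*81 = -48054 - 81 = -48135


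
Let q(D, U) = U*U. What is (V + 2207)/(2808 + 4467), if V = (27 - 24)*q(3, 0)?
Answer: 2207/7275 ≈ 0.30337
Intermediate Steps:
q(D, U) = U²
V = 0 (V = (27 - 24)*0² = 3*0 = 0)
(V + 2207)/(2808 + 4467) = (0 + 2207)/(2808 + 4467) = 2207/7275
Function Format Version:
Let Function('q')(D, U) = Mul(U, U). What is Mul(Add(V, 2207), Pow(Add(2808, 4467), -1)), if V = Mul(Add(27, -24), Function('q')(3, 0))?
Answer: Rational(2207, 7275) ≈ 0.30337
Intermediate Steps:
Function('q')(D, U) = Pow(U, 2)
V = 0 (V = Mul(Add(27, -24), Pow(0, 2)) = Mul(3, 0) = 0)
Mul(Add(V, 2207), Pow(Add(2808, 4467), -1)) = Mul(Add(0, 2207), Pow(Add(2808, 4467), -1)) = Mul(2207, Pow(7275, -1)) = Mul(2207, Rational(1, 7275)) = Rational(2207, 7275)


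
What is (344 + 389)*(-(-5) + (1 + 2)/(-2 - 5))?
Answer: 23456/7 ≈ 3350.9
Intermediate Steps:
(344 + 389)*(-(-5) + (1 + 2)/(-2 - 5)) = 733*(-5*(-1) + 3/(-7)) = 733*(5 + 3*(-1/7)) = 733*(5 - 3/7) = 733*(32/7) = 23456/7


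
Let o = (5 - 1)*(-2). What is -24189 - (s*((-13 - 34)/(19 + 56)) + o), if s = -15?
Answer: -120952/5 ≈ -24190.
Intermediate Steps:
o = -8 (o = 4*(-2) = -8)
-24189 - (s*((-13 - 34)/(19 + 56)) + o) = -24189 - (-15*(-13 - 34)/(19 + 56) - 8) = -24189 - (-(-705)/75 - 8) = -24189 - (-15*(-47/75) - 8) = -24189 - (47/5 - 8) = -24189 - 1*7/5 = -24189 - 7/5 = -120952/5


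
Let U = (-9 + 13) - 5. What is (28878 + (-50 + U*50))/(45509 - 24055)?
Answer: 14389/10727 ≈ 1.3414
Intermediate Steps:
U = -1 (U = 4 - 5 = -1)
(28878 + (-50 + U*50))/(45509 - 24055) = (28878 + (-50 - 1*50))/(45509 - 24055) = (28878 + (-50 - 50))/21454 = (28878 - 100)*(1/21454) = 28778*(1/21454) = 14389/10727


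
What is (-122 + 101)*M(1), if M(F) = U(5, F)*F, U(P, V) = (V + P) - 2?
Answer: -84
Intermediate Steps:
U(P, V) = -2 + P + V (U(P, V) = (P + V) - 2 = -2 + P + V)
M(F) = F*(3 + F) (M(F) = (-2 + 5 + F)*F = (3 + F)*F = F*(3 + F))
(-122 + 101)*M(1) = (-122 + 101)*(1*(3 + 1)) = -21*4 = -84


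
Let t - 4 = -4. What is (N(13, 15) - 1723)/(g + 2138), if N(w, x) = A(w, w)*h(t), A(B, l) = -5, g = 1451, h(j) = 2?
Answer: -1733/3589 ≈ -0.48286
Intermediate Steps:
t = 0 (t = 4 - 4 = 0)
N(w, x) = -10 (N(w, x) = -5*2 = -10)
(N(13, 15) - 1723)/(g + 2138) = (-10 - 1723)/(1451 + 2138) = -1733/3589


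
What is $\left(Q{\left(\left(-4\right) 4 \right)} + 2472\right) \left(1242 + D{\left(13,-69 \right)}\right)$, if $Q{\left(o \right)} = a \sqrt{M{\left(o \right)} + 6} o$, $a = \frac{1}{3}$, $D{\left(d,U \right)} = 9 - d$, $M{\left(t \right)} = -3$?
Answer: $3060336 - \frac{19808 \sqrt{3}}{3} \approx 3.0489 \cdot 10^{6}$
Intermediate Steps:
$a = \frac{1}{3} \approx 0.33333$
$Q{\left(o \right)} = \frac{o \sqrt{3}}{3}$ ($Q{\left(o \right)} = \frac{\sqrt{-3 + 6}}{3} o = \frac{\sqrt{3}}{3} o = \frac{o \sqrt{3}}{3}$)
$\left(Q{\left(\left(-4\right) 4 \right)} + 2472\right) \left(1242 + D{\left(13,-69 \right)}\right) = \left(\frac{\left(-4\right) 4 \sqrt{3}}{3} + 2472\right) \left(1242 + \left(9 - 13\right)\right) = \left(\frac{1}{3} \left(-16\right) \sqrt{3} + 2472\right) \left(1242 + \left(9 - 13\right)\right) = \left(- \frac{16 \sqrt{3}}{3} + 2472\right) \left(1242 - 4\right) = \left(2472 - \frac{16 \sqrt{3}}{3}\right) 1238 = 3060336 - \frac{19808 \sqrt{3}}{3}$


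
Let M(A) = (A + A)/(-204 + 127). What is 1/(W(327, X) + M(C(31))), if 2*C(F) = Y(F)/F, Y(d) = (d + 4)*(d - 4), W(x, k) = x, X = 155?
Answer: 341/111372 ≈ 0.0030618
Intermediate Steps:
Y(d) = (-4 + d)*(4 + d) (Y(d) = (4 + d)*(-4 + d) = (-4 + d)*(4 + d))
C(F) = (-16 + F**2)/(2*F) (C(F) = ((-16 + F**2)/F)/2 = (-16 + F**2)/(2*F))
M(A) = -2*A/77 (M(A) = (2*A)/(-77) = (2*A)*(-1/77) = -2*A/77)
1/(W(327, X) + M(C(31))) = 1/(327 - 2*((1/2)*31 - 8/31)/77) = 1/(327 - 2*(31/2 - 8*1/31)/77) = 1/(327 - 2*(31/2 - 8/31)/77) = 1/(327 - 2/77*945/62) = 1/(327 - 135/341) = 1/(111372/341) = 341/111372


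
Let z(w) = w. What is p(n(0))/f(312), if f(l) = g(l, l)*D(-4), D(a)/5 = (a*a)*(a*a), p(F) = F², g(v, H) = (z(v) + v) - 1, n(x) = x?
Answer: 0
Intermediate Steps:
g(v, H) = -1 + 2*v (g(v, H) = (v + v) - 1 = 2*v - 1 = -1 + 2*v)
D(a) = 5*a⁴ (D(a) = 5*((a*a)*(a*a)) = 5*(a²*a²) = 5*a⁴)
f(l) = -1280 + 2560*l (f(l) = (-1 + 2*l)*(5*(-4)⁴) = (-1 + 2*l)*(5*256) = (-1 + 2*l)*1280 = -1280 + 2560*l)
p(n(0))/f(312) = 0²/(-1280 + 2560*312) = 0/(-1280 + 798720) = 0/797440 = 0*(1/797440) = 0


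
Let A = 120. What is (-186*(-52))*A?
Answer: 1160640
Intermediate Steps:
(-186*(-52))*A = -186*(-52)*120 = 9672*120 = 1160640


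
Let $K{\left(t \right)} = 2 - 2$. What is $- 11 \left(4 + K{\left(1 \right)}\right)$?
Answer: $-44$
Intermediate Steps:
$K{\left(t \right)} = 0$ ($K{\left(t \right)} = 2 - 2 = 0$)
$- 11 \left(4 + K{\left(1 \right)}\right) = - 11 \left(4 + 0\right) = \left(-11\right) 4 = -44$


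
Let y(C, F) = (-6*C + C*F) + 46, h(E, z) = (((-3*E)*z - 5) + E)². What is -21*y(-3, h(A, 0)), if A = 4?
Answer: -1281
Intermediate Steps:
h(E, z) = (-5 + E - 3*E*z)² (h(E, z) = ((-3*E*z - 5) + E)² = ((-5 - 3*E*z) + E)² = (-5 + E - 3*E*z)²)
y(C, F) = 46 - 6*C + C*F
-21*y(-3, h(A, 0)) = -21*(46 - 6*(-3) - 3*(5 - 1*4 + 3*4*0)²) = -21*(46 + 18 - 3*(5 - 4 + 0)²) = -21*(46 + 18 - 3*1²) = -21*(46 + 18 - 3*1) = -21*(46 + 18 - 3) = -21*61 = -1281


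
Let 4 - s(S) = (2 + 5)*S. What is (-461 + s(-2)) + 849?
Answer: 406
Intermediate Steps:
s(S) = 4 - 7*S (s(S) = 4 - (2 + 5)*S = 4 - 7*S)
(-461 + s(-2)) + 849 = (-461 + (4 - 7*(-2))) + 849 = (-461 + (4 + 14)) + 849 = (-461 + 18) + 849 = -443 + 849 = 406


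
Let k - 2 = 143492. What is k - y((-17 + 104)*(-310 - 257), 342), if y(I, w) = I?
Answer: 192823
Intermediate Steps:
k = 143494 (k = 2 + 143492 = 143494)
k - y((-17 + 104)*(-310 - 257), 342) = 143494 - (-17 + 104)*(-310 - 257) = 143494 - 87*(-567) = 143494 - 1*(-49329) = 143494 + 49329 = 192823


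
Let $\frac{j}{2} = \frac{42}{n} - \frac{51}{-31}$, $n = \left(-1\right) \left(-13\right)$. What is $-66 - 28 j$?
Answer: $- \frac{136638}{403} \approx -339.05$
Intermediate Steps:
$n = 13$
$j = \frac{3930}{403}$ ($j = 2 \left(\frac{42}{13} - \frac{51}{-31}\right) = 2 \left(42 \cdot \frac{1}{13} - - \frac{51}{31}\right) = 2 \left(\frac{42}{13} + \frac{51}{31}\right) = 2 \cdot \frac{1965}{403} = \frac{3930}{403} \approx 9.7519$)
$-66 - 28 j = -66 - \frac{110040}{403} = - \frac{136638}{403}$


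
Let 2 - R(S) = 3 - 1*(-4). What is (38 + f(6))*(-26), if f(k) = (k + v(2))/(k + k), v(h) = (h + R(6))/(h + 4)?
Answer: -11999/12 ≈ -999.92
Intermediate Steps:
R(S) = -5 (R(S) = 2 - (3 - 1*(-4)) = 2 - (3 + 4) = 2 - 1*7 = 2 - 7 = -5)
v(h) = (-5 + h)/(4 + h) (v(h) = (h - 5)/(h + 4) = (-5 + h)/(4 + h))
f(k) = (-½ + k)/(2*k) (f(k) = (k + (-5 + 2)/(4 + 2))/(k + k) = (k - 3/6)/((2*k)) = (k + (⅙)*(-3))*(1/(2*k)) = (k - ½)*(1/(2*k)) = (-½ + k)*(1/(2*k)) = (-½ + k)/(2*k))
(38 + f(6))*(-26) = (38 + (¼)*(-1 + 2*6)/6)*(-26) = (38 + (¼)*(⅙)*(-1 + 12))*(-26) = (38 + (¼)*(⅙)*11)*(-26) = (38 + 11/24)*(-26) = (923/24)*(-26) = -11999/12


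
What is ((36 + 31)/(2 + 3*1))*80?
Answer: 1072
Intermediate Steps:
((36 + 31)/(2 + 3*1))*80 = (67/(2 + 3))*80 = (67/5)*80 = 1072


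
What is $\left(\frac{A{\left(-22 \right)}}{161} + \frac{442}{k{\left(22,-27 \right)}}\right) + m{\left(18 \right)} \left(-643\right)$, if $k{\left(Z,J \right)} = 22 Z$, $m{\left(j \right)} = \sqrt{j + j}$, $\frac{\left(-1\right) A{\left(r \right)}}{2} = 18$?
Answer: $- \frac{150288527}{38962} \approx -3857.3$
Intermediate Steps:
$A{\left(r \right)} = -36$ ($A{\left(r \right)} = \left(-2\right) 18 = -36$)
$m{\left(j \right)} = \sqrt{2} \sqrt{j}$ ($m{\left(j \right)} = \sqrt{2 j} = \sqrt{2} \sqrt{j}$)
$\left(\frac{A{\left(-22 \right)}}{161} + \frac{442}{k{\left(22,-27 \right)}}\right) + m{\left(18 \right)} \left(-643\right) = \left(- \frac{36}{161} + \frac{442}{22 \cdot 22}\right) + \sqrt{2} \sqrt{18} \left(-643\right) = \left(\left(-36\right) \frac{1}{161} + \frac{442}{484}\right) + \sqrt{2} \cdot 3 \sqrt{2} \left(-643\right) = \left(- \frac{36}{161} + 442 \cdot \frac{1}{484}\right) + 6 \left(-643\right) = \left(- \frac{36}{161} + \frac{221}{242}\right) - 3858 = \frac{26869}{38962} - 3858 = - \frac{150288527}{38962}$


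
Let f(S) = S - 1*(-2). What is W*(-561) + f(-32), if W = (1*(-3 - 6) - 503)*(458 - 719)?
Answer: -74967582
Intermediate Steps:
f(S) = 2 + S (f(S) = S + 2 = 2 + S)
W = 133632 (W = (1*(-9) - 503)*(-261) = (-9 - 503)*(-261) = -512*(-261) = 133632)
W*(-561) + f(-32) = 133632*(-561) + (2 - 32) = -74967552 - 30 = -74967582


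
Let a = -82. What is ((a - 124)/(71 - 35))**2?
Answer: 10609/324 ≈ 32.744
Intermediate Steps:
((a - 124)/(71 - 35))**2 = ((-82 - 124)/(71 - 35))**2 = (-206/36)**2 = (-206*1/36)**2 = (-103/18)**2 = 10609/324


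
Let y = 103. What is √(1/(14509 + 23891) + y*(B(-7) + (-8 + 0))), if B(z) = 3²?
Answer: √23731206/480 ≈ 10.149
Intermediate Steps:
B(z) = 9
√(1/(14509 + 23891) + y*(B(-7) + (-8 + 0))) = √(1/(14509 + 23891) + 103*(9 + (-8 + 0))) = √(1/38400 + 103*(9 - 8)) = √(1/38400 + 103*1) = √(1/38400 + 103) = √(3955201/38400) = √23731206/480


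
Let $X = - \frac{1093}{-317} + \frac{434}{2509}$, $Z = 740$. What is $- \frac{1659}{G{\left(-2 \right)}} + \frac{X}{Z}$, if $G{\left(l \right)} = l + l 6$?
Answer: $\frac{13949476897}{117712244} \approx 118.5$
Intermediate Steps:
$G{\left(l \right)} = 7 l$ ($G{\left(l \right)} = l + 6 l = 7 l$)
$X = \frac{2879915}{795353}$ ($X = \left(-1093\right) \left(- \frac{1}{317}\right) + 434 \cdot \frac{1}{2509} = \frac{1093}{317} + \frac{434}{2509} = \frac{2879915}{795353} \approx 3.6209$)
$- \frac{1659}{G{\left(-2 \right)}} + \frac{X}{Z} = - \frac{1659}{7 \left(-2\right)} + \frac{2879915}{795353 \cdot 740} = - \frac{1659}{-14} + \frac{2879915}{795353} \cdot \frac{1}{740} = \left(-1659\right) \left(- \frac{1}{14}\right) + \frac{575983}{117712244} = \frac{237}{2} + \frac{575983}{117712244} = \frac{13949476897}{117712244}$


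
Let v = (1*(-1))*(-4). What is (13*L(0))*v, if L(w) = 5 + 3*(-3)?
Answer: -208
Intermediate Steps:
L(w) = -4 (L(w) = 5 - 9 = -4)
v = 4 (v = -1*(-4) = 4)
(13*L(0))*v = (13*(-4))*4 = -52*4 = -208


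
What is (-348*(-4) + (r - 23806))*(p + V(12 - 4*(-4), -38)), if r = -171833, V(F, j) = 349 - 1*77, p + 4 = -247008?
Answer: 47928504780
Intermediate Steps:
p = -247012 (p = -4 - 247008 = -247012)
V(F, j) = 272 (V(F, j) = 349 - 77 = 272)
(-348*(-4) + (r - 23806))*(p + V(12 - 4*(-4), -38)) = (-348*(-4) + (-171833 - 23806))*(-247012 + 272) = (1392 - 195639)*(-246740) = -194247*(-246740) = 47928504780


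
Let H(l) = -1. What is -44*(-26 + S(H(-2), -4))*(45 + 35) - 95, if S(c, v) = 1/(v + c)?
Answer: 92129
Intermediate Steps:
S(c, v) = 1/(c + v)
-44*(-26 + S(H(-2), -4))*(45 + 35) - 95 = -44*(-26 + 1/(-1 - 4))*(45 + 35) - 95 = -44*(-26 + 1/(-5))*80 - 95 = -44*(-26 - ⅕)*80 - 95 = -(-5764)*80/5 - 95 = -44*(-2096) - 95 = 92224 - 95 = 92129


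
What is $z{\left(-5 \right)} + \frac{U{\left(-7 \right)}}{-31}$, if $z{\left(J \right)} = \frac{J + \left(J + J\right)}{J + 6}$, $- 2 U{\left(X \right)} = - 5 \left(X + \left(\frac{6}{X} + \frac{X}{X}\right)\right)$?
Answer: $- \frac{3135}{217} \approx -14.447$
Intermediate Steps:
$U{\left(X \right)} = \frac{5}{2} + \frac{15}{X} + \frac{5 X}{2}$ ($U{\left(X \right)} = - \frac{\left(-5\right) \left(X + \left(\frac{6}{X} + \frac{X}{X}\right)\right)}{2} = - \frac{\left(-5\right) \left(X + \left(\frac{6}{X} + 1\right)\right)}{2} = - \frac{\left(-5\right) \left(X + \left(1 + \frac{6}{X}\right)\right)}{2} = - \frac{\left(-5\right) \left(1 + X + \frac{6}{X}\right)}{2} = - \frac{-5 - \frac{30}{X} - 5 X}{2} = \frac{5}{2} + \frac{15}{X} + \frac{5 X}{2}$)
$z{\left(J \right)} = \frac{3 J}{6 + J}$ ($z{\left(J \right)} = \frac{J + 2 J}{6 + J} = \frac{3 J}{6 + J}$)
$z{\left(-5 \right)} + \frac{U{\left(-7 \right)}}{-31} = 3 \left(-5\right) \frac{1}{6 - 5} + \frac{\frac{5}{2} \frac{1}{-7} \left(6 - 7 \left(1 - 7\right)\right)}{-31} = 3 \left(-5\right) 1^{-1} - \frac{\frac{5}{2} \left(- \frac{1}{7}\right) \left(6 - -42\right)}{31} = 3 \left(-5\right) 1 - \frac{\frac{5}{2} \left(- \frac{1}{7}\right) \left(6 + 42\right)}{31} = -15 - \frac{\frac{5}{2} \left(- \frac{1}{7}\right) 48}{31} = -15 - - \frac{120}{217} = -15 + \frac{120}{217} = - \frac{3135}{217}$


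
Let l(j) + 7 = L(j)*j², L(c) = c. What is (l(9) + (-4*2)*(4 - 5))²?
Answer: 532900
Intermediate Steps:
l(j) = -7 + j³ (l(j) = -7 + j*j² = -7 + j³)
(l(9) + (-4*2)*(4 - 5))² = ((-7 + 9³) + (-4*2)*(4 - 5))² = ((-7 + 729) - 8*(-1))² = (722 + 8)² = 730² = 532900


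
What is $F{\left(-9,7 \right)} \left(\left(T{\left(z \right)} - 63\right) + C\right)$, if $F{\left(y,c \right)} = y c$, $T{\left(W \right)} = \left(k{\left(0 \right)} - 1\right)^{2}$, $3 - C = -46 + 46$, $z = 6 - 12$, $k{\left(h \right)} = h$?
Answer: $3717$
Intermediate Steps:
$z = -6$ ($z = 6 - 12 = -6$)
$C = 3$ ($C = 3 - \left(-46 + 46\right) = 3 - 0 = 3 + 0 = 3$)
$T{\left(W \right)} = 1$ ($T{\left(W \right)} = \left(0 - 1\right)^{2} = \left(-1\right)^{2} = 1$)
$F{\left(y,c \right)} = c y$
$F{\left(-9,7 \right)} \left(\left(T{\left(z \right)} - 63\right) + C\right) = 7 \left(-9\right) \left(\left(1 - 63\right) + 3\right) = - 63 \left(\left(1 - 63\right) + 3\right) = - 63 \left(-62 + 3\right) = \left(-63\right) \left(-59\right) = 3717$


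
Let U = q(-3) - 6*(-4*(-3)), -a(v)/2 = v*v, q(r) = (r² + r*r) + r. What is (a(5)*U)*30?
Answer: 85500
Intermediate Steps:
q(r) = r + 2*r² (q(r) = (r² + r²) + r = 2*r² + r = r + 2*r²)
a(v) = -2*v² (a(v) = -2*v*v = -2*v²)
U = -57 (U = -3*(1 + 2*(-3)) - 6*(-4*(-3)) = -3*(1 - 6) - 6*12 = -3*(-5) - 1*72 = 15 - 72 = -57)
(a(5)*U)*30 = (-2*5²*(-57))*30 = (-2*25*(-57))*30 = -50*(-57)*30 = 2850*30 = 85500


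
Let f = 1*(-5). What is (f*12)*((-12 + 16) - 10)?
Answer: 360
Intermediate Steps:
f = -5
(f*12)*((-12 + 16) - 10) = (-5*12)*((-12 + 16) - 10) = -60*(4 - 10) = -60*(-6) = 360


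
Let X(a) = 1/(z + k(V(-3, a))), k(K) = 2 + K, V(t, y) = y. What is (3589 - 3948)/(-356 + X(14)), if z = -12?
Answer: 1436/1423 ≈ 1.0091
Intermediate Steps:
X(a) = 1/(-10 + a) (X(a) = 1/(-12 + (2 + a)) = 1/(-10 + a))
(3589 - 3948)/(-356 + X(14)) = (3589 - 3948)/(-356 + 1/(-10 + 14)) = -359/(-356 + 1/4) = -359/(-1423/4) = -359*(-4/1423) = 1436/1423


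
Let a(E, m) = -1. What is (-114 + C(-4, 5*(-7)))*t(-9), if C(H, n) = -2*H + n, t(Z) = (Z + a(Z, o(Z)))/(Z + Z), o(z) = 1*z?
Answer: -235/3 ≈ -78.333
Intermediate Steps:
o(z) = z
t(Z) = (-1 + Z)/(2*Z) (t(Z) = (Z - 1)/(Z + Z) = (-1 + Z)/((2*Z)) = (-1 + Z)*(1/(2*Z)) = (-1 + Z)/(2*Z))
C(H, n) = n - 2*H
(-114 + C(-4, 5*(-7)))*t(-9) = (-114 + (5*(-7) - 2*(-4)))*((½)*(-1 - 9)/(-9)) = (-114 + (-35 + 8))*((½)*(-⅑)*(-10)) = (-114 - 27)*(5/9) = -141*5/9 = -235/3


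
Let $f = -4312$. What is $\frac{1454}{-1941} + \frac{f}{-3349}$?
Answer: $\frac{3500146}{6500409} \approx 0.53845$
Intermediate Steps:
$\frac{1454}{-1941} + \frac{f}{-3349} = \frac{1454}{-1941} - \frac{4312}{-3349} = 1454 \left(- \frac{1}{1941}\right) - - \frac{4312}{3349} = - \frac{1454}{1941} + \frac{4312}{3349} = \frac{3500146}{6500409}$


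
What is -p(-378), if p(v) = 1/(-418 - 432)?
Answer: 1/850 ≈ 0.0011765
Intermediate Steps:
p(v) = -1/850 (p(v) = 1/(-850) = -1/850)
-p(-378) = -1*(-1/850) = 1/850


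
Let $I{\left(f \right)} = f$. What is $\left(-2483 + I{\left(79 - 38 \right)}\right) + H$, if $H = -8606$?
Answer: $-11048$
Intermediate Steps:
$\left(-2483 + I{\left(79 - 38 \right)}\right) + H = \left(-2483 + \left(79 - 38\right)\right) - 8606 = \left(-2483 + 41\right) - 8606 = -2442 - 8606 = -11048$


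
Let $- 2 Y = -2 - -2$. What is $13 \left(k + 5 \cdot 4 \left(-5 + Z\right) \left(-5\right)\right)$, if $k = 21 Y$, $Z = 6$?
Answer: $-1300$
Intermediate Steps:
$Y = 0$ ($Y = - \frac{-2 - -2}{2} = - \frac{-2 + 2}{2} = \left(- \frac{1}{2}\right) 0 = 0$)
$k = 0$ ($k = 21 \cdot 0 = 0$)
$13 \left(k + 5 \cdot 4 \left(-5 + Z\right) \left(-5\right)\right) = 13 \left(0 + 5 \cdot 4 \left(-5 + 6\right) \left(-5\right)\right) = 13 \left(0 + 20 \cdot 1 \left(-5\right)\right) = 13 \left(0 + 20 \left(-5\right)\right) = 13 \left(0 - 100\right) = 13 \left(-100\right) = -1300$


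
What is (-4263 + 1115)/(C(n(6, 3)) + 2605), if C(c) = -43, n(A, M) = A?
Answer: -1574/1281 ≈ -1.2287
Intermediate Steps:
(-4263 + 1115)/(C(n(6, 3)) + 2605) = (-4263 + 1115)/(-43 + 2605) = -3148/2562 = -3148*1/2562 = -1574/1281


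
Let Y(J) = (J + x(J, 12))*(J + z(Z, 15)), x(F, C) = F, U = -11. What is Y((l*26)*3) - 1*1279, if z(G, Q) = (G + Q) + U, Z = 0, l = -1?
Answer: 10265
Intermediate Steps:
z(G, Q) = -11 + G + Q (z(G, Q) = (G + Q) - 11 = -11 + G + Q)
Y(J) = 2*J*(4 + J) (Y(J) = (J + J)*(J + (-11 + 0 + 15)) = (2*J)*(J + 4) = (2*J)*(4 + J) = 2*J*(4 + J))
Y((l*26)*3) - 1*1279 = 2*(-1*26*3)*(4 - 1*26*3) - 1*1279 = 2*(-26*3)*(4 - 26*3) - 1279 = 2*(-78)*(4 - 78) - 1279 = 2*(-78)*(-74) - 1279 = 11544 - 1279 = 10265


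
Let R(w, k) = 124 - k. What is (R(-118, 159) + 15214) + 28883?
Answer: 44062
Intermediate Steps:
(R(-118, 159) + 15214) + 28883 = ((124 - 1*159) + 15214) + 28883 = ((124 - 159) + 15214) + 28883 = (-35 + 15214) + 28883 = 15179 + 28883 = 44062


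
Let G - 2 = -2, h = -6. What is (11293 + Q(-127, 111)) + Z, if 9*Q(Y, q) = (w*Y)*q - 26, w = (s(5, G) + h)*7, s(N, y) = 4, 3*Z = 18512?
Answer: 354505/9 ≈ 39389.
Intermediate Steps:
Z = 18512/3 (Z = (⅓)*18512 = 18512/3 ≈ 6170.7)
G = 0 (G = 2 - 2 = 0)
w = -14 (w = (4 - 6)*7 = -2*7 = -14)
Q(Y, q) = -26/9 - 14*Y*q/9 (Q(Y, q) = ((-14*Y)*q - 26)/9 = (-14*Y*q - 26)/9 = (-26 - 14*Y*q)/9 = -26/9 - 14*Y*q/9)
(11293 + Q(-127, 111)) + Z = (11293 + (-26/9 - 14/9*(-127)*111)) + 18512/3 = (11293 + (-26/9 + 65786/3)) + 18512/3 = (11293 + 197332/9) + 18512/3 = 298969/9 + 18512/3 = 354505/9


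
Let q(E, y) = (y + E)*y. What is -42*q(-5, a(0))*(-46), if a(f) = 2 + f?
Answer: -11592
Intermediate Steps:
q(E, y) = y*(E + y) (q(E, y) = (E + y)*y = y*(E + y))
-42*q(-5, a(0))*(-46) = -42*(2 + 0)*(-5 + (2 + 0))*(-46) = -84*(-5 + 2)*(-46) = -84*(-3)*(-46) = -42*(-6)*(-46) = 252*(-46) = -11592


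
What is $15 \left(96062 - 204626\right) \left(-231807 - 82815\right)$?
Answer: $512349342120$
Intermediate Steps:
$15 \left(96062 - 204626\right) \left(-231807 - 82815\right) = 15 \left(\left(-108564\right) \left(-314622\right)\right) = 15 \cdot 34156622808 = 512349342120$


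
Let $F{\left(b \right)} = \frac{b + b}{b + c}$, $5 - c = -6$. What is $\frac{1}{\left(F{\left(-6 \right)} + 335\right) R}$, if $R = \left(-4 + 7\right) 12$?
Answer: $\frac{5}{59868} \approx 8.3517 \cdot 10^{-5}$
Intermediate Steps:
$c = 11$ ($c = 5 - -6 = 5 + 6 = 11$)
$R = 36$ ($R = 3 \cdot 12 = 36$)
$F{\left(b \right)} = \frac{2 b}{11 + b}$ ($F{\left(b \right)} = \frac{b + b}{b + 11} = \frac{2 b}{11 + b}$)
$\frac{1}{\left(F{\left(-6 \right)} + 335\right) R} = \frac{1}{\left(2 \left(-6\right) \frac{1}{11 - 6} + 335\right) 36} = \frac{1}{\left(2 \left(-6\right) \frac{1}{5} + 335\right) 36} = \frac{1}{\left(- \frac{12}{5} + 335\right) 36} = \frac{1}{\frac{1663}{5} \cdot 36} = \frac{1}{\frac{59868}{5}} = \frac{5}{59868}$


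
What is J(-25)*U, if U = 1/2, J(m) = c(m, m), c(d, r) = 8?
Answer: 4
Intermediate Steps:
J(m) = 8
U = ½ ≈ 0.50000
J(-25)*U = 8*(½) = 4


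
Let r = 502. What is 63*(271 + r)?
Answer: 48699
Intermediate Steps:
63*(271 + r) = 63*(271 + 502) = 63*773 = 48699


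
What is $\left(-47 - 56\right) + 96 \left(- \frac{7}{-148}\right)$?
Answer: $- \frac{3643}{37} \approx -98.459$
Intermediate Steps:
$\left(-47 - 56\right) + 96 \left(- \frac{7}{-148}\right) = -103 + 96 \left(\left(-7\right) \left(- \frac{1}{148}\right)\right) = -103 + 96 \cdot \frac{7}{148} = -103 + \frac{168}{37} = - \frac{3643}{37}$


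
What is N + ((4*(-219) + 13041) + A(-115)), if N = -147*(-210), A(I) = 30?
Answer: 43065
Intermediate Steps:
N = 30870
N + ((4*(-219) + 13041) + A(-115)) = 30870 + ((4*(-219) + 13041) + 30) = 30870 + ((-876 + 13041) + 30) = 30870 + (12165 + 30) = 30870 + 12195 = 43065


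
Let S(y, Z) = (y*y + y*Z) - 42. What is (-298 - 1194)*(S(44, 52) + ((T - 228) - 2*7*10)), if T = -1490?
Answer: -3467408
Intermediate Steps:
S(y, Z) = -42 + y**2 + Z*y (S(y, Z) = (y**2 + Z*y) - 42 = -42 + y**2 + Z*y)
(-298 - 1194)*(S(44, 52) + ((T - 228) - 2*7*10)) = (-298 - 1194)*((-42 + 44**2 + 52*44) + ((-1490 - 228) - 2*7*10)) = -1492*((-42 + 1936 + 2288) + (-1718 - 14*10)) = -1492*(4182 + (-1718 - 140)) = -1492*(4182 - 1858) = -1492*2324 = -3467408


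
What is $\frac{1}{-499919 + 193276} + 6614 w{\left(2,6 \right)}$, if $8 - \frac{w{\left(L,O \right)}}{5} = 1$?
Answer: $\frac{70984788069}{306643} \approx 2.3149 \cdot 10^{5}$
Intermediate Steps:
$w{\left(L,O \right)} = 35$ ($w{\left(L,O \right)} = 40 - 5 = 35$)
$\frac{1}{-499919 + 193276} + 6614 w{\left(2,6 \right)} = \frac{1}{-499919 + 193276} + 6614 \cdot 35 = \frac{1}{-306643} + 231490 = - \frac{1}{306643} + 231490 = \frac{70984788069}{306643}$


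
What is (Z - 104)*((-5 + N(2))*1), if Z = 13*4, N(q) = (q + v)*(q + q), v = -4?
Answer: 676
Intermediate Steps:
N(q) = 2*q*(-4 + q) (N(q) = (q - 4)*(q + q) = (-4 + q)*(2*q) = 2*q*(-4 + q))
Z = 52
(Z - 104)*((-5 + N(2))*1) = (52 - 104)*((-5 + 2*2*(-4 + 2))*1) = -52*(-5 + 2*2*(-2)) = -52*(-5 - 8) = -(-676) = -52*(-13) = 676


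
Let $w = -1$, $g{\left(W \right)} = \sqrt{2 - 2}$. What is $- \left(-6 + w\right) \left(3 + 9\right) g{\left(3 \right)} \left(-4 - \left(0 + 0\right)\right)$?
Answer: $0$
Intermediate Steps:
$g{\left(W \right)} = 0$ ($g{\left(W \right)} = \sqrt{0} = 0$)
$- \left(-6 + w\right) \left(3 + 9\right) g{\left(3 \right)} \left(-4 - \left(0 + 0\right)\right) = - \left(-6 - 1\right) \left(3 + 9\right) 0 \left(-4 - \left(0 + 0\right)\right) = - \left(-7\right) 12 \cdot 0 \left(-4 - 0\right) = - \left(-84\right) 0 \left(-4 + 0\right) = - 0 \left(-4\right) = \left(-1\right) 0 = 0$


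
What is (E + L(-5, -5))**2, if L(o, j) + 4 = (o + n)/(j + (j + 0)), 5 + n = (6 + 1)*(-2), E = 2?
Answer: 4/25 ≈ 0.16000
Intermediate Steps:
n = -19 (n = -5 + (6 + 1)*(-2) = -5 + 7*(-2) = -5 - 14 = -19)
L(o, j) = -4 + (-19 + o)/(2*j) (L(o, j) = -4 + (o - 19)/(j + (j + 0)) = -4 + (-19 + o)/(j + j) = -4 + (-19 + o)/((2*j)) = -4 + (-19 + o)*(1/(2*j)) = -4 + (-19 + o)/(2*j))
(E + L(-5, -5))**2 = (2 + (1/2)*(-19 - 5 - 8*(-5))/(-5))**2 = (2 + (1/2)*(-1/5)*(-19 - 5 + 40))**2 = (2 + (1/2)*(-1/5)*16)**2 = (2 - 8/5)**2 = (2/5)**2 = 4/25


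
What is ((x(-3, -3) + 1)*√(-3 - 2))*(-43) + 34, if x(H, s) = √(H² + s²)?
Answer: 34 - 129*I*√10 - 43*I*√5 ≈ 34.0 - 504.08*I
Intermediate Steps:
((x(-3, -3) + 1)*√(-3 - 2))*(-43) + 34 = ((√((-3)² + (-3)²) + 1)*√(-3 - 2))*(-43) + 34 = ((√(9 + 9) + 1)*√(-5))*(-43) + 34 = ((√18 + 1)*(I*√5))*(-43) + 34 = ((3*√2 + 1)*(I*√5))*(-43) + 34 = ((1 + 3*√2)*(I*√5))*(-43) + 34 = (I*√5*(1 + 3*√2))*(-43) + 34 = -43*I*√5*(1 + 3*√2) + 34 = 34 - 43*I*√5*(1 + 3*√2)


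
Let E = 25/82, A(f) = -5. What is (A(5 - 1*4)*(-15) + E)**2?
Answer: 38130625/6724 ≈ 5670.8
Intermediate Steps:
E = 25/82 (E = 25*(1/82) = 25/82 ≈ 0.30488)
(A(5 - 1*4)*(-15) + E)**2 = (-5*(-15) + 25/82)**2 = (75 + 25/82)**2 = (6175/82)**2 = 38130625/6724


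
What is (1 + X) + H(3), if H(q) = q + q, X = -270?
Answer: -263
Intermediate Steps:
H(q) = 2*q
(1 + X) + H(3) = (1 - 270) + 2*3 = -269 + 6 = -263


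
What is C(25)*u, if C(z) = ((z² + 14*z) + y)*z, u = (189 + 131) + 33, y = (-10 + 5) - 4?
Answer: 8524950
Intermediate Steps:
y = -9 (y = -5 - 4 = -9)
u = 353 (u = 320 + 33 = 353)
C(z) = z*(-9 + z² + 14*z) (C(z) = ((z² + 14*z) - 9)*z = (-9 + z² + 14*z)*z = z*(-9 + z² + 14*z))
C(25)*u = (25*(-9 + 25² + 14*25))*353 = (25*(-9 + 625 + 350))*353 = (25*966)*353 = 24150*353 = 8524950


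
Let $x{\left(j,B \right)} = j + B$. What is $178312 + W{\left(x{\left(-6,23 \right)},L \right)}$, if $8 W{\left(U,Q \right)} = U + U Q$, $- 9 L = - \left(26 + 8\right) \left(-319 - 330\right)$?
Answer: $\frac{12463495}{72} \approx 1.731 \cdot 10^{5}$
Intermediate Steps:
$x{\left(j,B \right)} = B + j$
$L = - \frac{22066}{9}$ ($L = - \frac{\left(-1\right) \left(26 + 8\right) \left(-319 - 330\right)}{9} = - \frac{\left(-1\right) 34 \left(-649\right)}{9} = - \frac{\left(-1\right) \left(-22066\right)}{9} = \left(- \frac{1}{9}\right) 22066 = - \frac{22066}{9} \approx -2451.8$)
$W{\left(U,Q \right)} = \frac{U}{8} + \frac{Q U}{8}$ ($W{\left(U,Q \right)} = \frac{U + U Q}{8} = \frac{U + Q U}{8} = \frac{U}{8} + \frac{Q U}{8}$)
$178312 + W{\left(x{\left(-6,23 \right)},L \right)} = 178312 + \frac{\left(23 - 6\right) \left(1 - \frac{22066}{9}\right)}{8} = 178312 + \frac{1}{8} \cdot 17 \left(- \frac{22057}{9}\right) = 178312 - \frac{374969}{72} = \frac{12463495}{72}$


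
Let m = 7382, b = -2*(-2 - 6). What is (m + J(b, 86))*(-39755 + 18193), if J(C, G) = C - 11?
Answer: -159278494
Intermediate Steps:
b = 16 (b = -2*(-8) = 16)
J(C, G) = -11 + C
(m + J(b, 86))*(-39755 + 18193) = (7382 + (-11 + 16))*(-39755 + 18193) = (7382 + 5)*(-21562) = 7387*(-21562) = -159278494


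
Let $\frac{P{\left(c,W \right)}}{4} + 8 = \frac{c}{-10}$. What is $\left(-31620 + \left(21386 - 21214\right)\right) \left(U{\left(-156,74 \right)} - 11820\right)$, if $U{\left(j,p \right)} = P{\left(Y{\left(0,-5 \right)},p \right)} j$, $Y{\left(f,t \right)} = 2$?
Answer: $\frac{1054011168}{5} \approx 2.108 \cdot 10^{8}$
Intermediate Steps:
$P{\left(c,W \right)} = -32 - \frac{2 c}{5}$ ($P{\left(c,W \right)} = -32 + 4 \frac{c}{-10} = -32 + 4 c \left(- \frac{1}{10}\right) = -32 + 4 \left(- \frac{c}{10}\right) = -32 - \frac{2 c}{5}$)
$U{\left(j,p \right)} = - \frac{164 j}{5}$ ($U{\left(j,p \right)} = \left(-32 - \frac{4}{5}\right) j = - \frac{164 j}{5}$)
$\left(-31620 + \left(21386 - 21214\right)\right) \left(U{\left(-156,74 \right)} - 11820\right) = \left(-31620 + \left(21386 - 21214\right)\right) \left(\left(- \frac{164}{5}\right) \left(-156\right) - 11820\right) = \left(-31620 + 172\right) \left(\frac{25584}{5} - 11820\right) = \left(-31448\right) \left(- \frac{33516}{5}\right) = \frac{1054011168}{5}$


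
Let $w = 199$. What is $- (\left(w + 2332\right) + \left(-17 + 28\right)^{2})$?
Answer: $-2652$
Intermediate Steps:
$- (\left(w + 2332\right) + \left(-17 + 28\right)^{2}) = - (\left(199 + 2332\right) + \left(-17 + 28\right)^{2}) = - (2531 + 11^{2}) = - (2531 + 121) = \left(-1\right) 2652 = -2652$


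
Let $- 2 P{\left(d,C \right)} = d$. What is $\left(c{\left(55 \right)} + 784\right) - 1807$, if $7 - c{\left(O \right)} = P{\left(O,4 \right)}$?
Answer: $- \frac{1977}{2} \approx -988.5$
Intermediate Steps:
$P{\left(d,C \right)} = - \frac{d}{2}$
$c{\left(O \right)} = 7 + \frac{O}{2}$ ($c{\left(O \right)} = 7 - - \frac{O}{2} = 7 + \frac{O}{2}$)
$\left(c{\left(55 \right)} + 784\right) - 1807 = \left(\left(7 + \frac{1}{2} \cdot 55\right) + 784\right) - 1807 = \left(\left(7 + \frac{55}{2}\right) + 784\right) - 1807 = \left(\frac{69}{2} + 784\right) - 1807 = \frac{1637}{2} - 1807 = - \frac{1977}{2}$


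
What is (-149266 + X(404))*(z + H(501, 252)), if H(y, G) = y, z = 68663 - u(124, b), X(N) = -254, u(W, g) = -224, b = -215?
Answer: -10374893760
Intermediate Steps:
z = 68887 (z = 68663 - 1*(-224) = 68663 + 224 = 68887)
(-149266 + X(404))*(z + H(501, 252)) = (-149266 - 254)*(68887 + 501) = -149520*69388 = -10374893760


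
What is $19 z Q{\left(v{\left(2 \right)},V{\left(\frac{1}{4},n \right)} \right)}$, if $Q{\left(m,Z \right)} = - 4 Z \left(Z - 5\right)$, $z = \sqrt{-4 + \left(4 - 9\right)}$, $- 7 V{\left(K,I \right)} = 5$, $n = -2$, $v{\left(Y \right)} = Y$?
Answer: $- \frac{45600 i}{49} \approx - 930.61 i$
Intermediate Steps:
$V{\left(K,I \right)} = - \frac{5}{7}$ ($V{\left(K,I \right)} = \left(- \frac{1}{7}\right) 5 = - \frac{5}{7}$)
$z = 3 i$ ($z = \sqrt{-4 + \left(4 - 9\right)} = \sqrt{-4 - 5} = \sqrt{-9} = 3 i \approx 3.0 i$)
$Q{\left(m,Z \right)} = - 4 Z \left(-5 + Z\right)$
$19 z Q{\left(v{\left(2 \right)},V{\left(\frac{1}{4},n \right)} \right)} = 19 \cdot 3 i 4 \left(- \frac{5}{7}\right) \left(5 - - \frac{5}{7}\right) = 57 i 4 \left(- \frac{5}{7}\right) \left(5 + \frac{5}{7}\right) = 57 i 4 \left(- \frac{5}{7}\right) \frac{40}{7} = 57 i \left(- \frac{800}{49}\right) = - \frac{45600 i}{49}$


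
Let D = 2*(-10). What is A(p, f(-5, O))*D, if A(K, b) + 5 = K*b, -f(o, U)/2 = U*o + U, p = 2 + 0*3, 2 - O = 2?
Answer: 100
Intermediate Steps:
O = 0 (O = 2 - 1*2 = 2 - 2 = 0)
p = 2 (p = 2 + 0 = 2)
D = -20
f(o, U) = -2*U - 2*U*o (f(o, U) = -2*(U*o + U) = -2*(U + U*o) = -2*U - 2*U*o)
A(K, b) = -5 + K*b
A(p, f(-5, O))*D = (-5 + 2*(-2*0*(1 - 5)))*(-20) = (-5 + 2*(-2*0*(-4)))*(-20) = (-5 + 2*0)*(-20) = (-5 + 0)*(-20) = -5*(-20) = 100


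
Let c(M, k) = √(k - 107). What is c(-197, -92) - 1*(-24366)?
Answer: 24366 + I*√199 ≈ 24366.0 + 14.107*I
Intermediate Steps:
c(M, k) = √(-107 + k)
c(-197, -92) - 1*(-24366) = √(-107 - 92) - 1*(-24366) = √(-199) + 24366 = I*√199 + 24366 = 24366 + I*√199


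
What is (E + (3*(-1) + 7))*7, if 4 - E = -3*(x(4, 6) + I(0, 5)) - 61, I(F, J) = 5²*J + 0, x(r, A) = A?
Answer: 3234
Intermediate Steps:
I(F, J) = 25*J (I(F, J) = 25*J + 0 = 25*J)
E = 458 (E = 4 - (-3*(6 + 25*5) - 61) = 4 - (-3*(6 + 125) - 61) = 4 - (-3*131 - 61) = 4 - (-393 - 61) = 4 - 1*(-454) = 4 + 454 = 458)
(E + (3*(-1) + 7))*7 = (458 + (3*(-1) + 7))*7 = (458 + (-3 + 7))*7 = (458 + 4)*7 = 462*7 = 3234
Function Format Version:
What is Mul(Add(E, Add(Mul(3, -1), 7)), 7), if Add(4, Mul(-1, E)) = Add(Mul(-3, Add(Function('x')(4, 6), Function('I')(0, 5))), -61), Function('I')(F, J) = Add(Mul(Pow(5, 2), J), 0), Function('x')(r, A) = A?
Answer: 3234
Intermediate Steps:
Function('I')(F, J) = Mul(25, J) (Function('I')(F, J) = Add(Mul(25, J), 0) = Mul(25, J))
E = 458 (E = Add(4, Mul(-1, Add(Mul(-3, Add(6, Mul(25, 5))), -61))) = Add(4, Mul(-1, Add(Mul(-3, Add(6, 125)), -61))) = Add(4, Mul(-1, Add(Mul(-3, 131), -61))) = Add(4, Mul(-1, Add(-393, -61))) = Add(4, Mul(-1, -454)) = Add(4, 454) = 458)
Mul(Add(E, Add(Mul(3, -1), 7)), 7) = Mul(Add(458, Add(Mul(3, -1), 7)), 7) = Mul(Add(458, Add(-3, 7)), 7) = Mul(Add(458, 4), 7) = Mul(462, 7) = 3234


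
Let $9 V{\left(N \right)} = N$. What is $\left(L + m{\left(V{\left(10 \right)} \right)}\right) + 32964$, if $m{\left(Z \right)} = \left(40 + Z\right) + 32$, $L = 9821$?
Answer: $\frac{385723}{9} \approx 42858.0$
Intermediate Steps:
$V{\left(N \right)} = \frac{N}{9}$
$m{\left(Z \right)} = 72 + Z$
$\left(L + m{\left(V{\left(10 \right)} \right)}\right) + 32964 = \left(9821 + \left(72 + \frac{1}{9} \cdot 10\right)\right) + 32964 = \left(9821 + \left(72 + \frac{10}{9}\right)\right) + 32964 = \left(9821 + \frac{658}{9}\right) + 32964 = \frac{89047}{9} + 32964 = \frac{385723}{9}$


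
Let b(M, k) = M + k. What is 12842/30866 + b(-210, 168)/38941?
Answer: 35627425/85853779 ≈ 0.41498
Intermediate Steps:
12842/30866 + b(-210, 168)/38941 = 12842/30866 + (-210 + 168)/38941 = 12842*(1/30866) - 42*1/38941 = 6421/15433 - 6/5563 = 35627425/85853779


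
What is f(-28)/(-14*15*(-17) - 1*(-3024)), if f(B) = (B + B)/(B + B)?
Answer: 1/6594 ≈ 0.00015165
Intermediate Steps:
f(B) = 1 (f(B) = (2*B)/((2*B)) = (2*B)*(1/(2*B)) = 1)
f(-28)/(-14*15*(-17) - 1*(-3024)) = 1/(-14*15*(-17) - 1*(-3024)) = 1/(-210*(-17) + 3024) = 1/(3570 + 3024) = 1/6594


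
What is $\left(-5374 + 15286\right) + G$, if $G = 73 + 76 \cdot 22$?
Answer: $11657$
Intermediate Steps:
$G = 1745$ ($G = 73 + 1672 = 1745$)
$\left(-5374 + 15286\right) + G = \left(-5374 + 15286\right) + 1745 = 9912 + 1745 = 11657$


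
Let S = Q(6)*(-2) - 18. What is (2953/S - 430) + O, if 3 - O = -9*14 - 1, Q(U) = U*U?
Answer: -29953/90 ≈ -332.81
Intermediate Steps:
Q(U) = U²
O = 130 (O = 3 - (-9*14 - 1) = 3 - (-126 - 1) = 3 - 1*(-127) = 3 + 127 = 130)
S = -90 (S = 6²*(-2) - 18 = 36*(-2) - 18 = -72 - 18 = -90)
(2953/S - 430) + O = (2953/(-90) - 430) + 130 = (2953*(-1/90) - 430) + 130 = (-2953/90 - 430) + 130 = -41653/90 + 130 = -29953/90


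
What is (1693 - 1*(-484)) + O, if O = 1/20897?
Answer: 45492770/20897 ≈ 2177.0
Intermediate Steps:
O = 1/20897 ≈ 4.7854e-5
(1693 - 1*(-484)) + O = (1693 - 1*(-484)) + 1/20897 = (1693 + 484) + 1/20897 = 2177 + 1/20897 = 45492770/20897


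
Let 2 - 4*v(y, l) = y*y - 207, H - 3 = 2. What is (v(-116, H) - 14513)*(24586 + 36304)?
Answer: -2170698055/2 ≈ -1.0853e+9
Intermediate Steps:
H = 5 (H = 3 + 2 = 5)
v(y, l) = 209/4 - y²/4 (v(y, l) = ½ - (y*y - 207)/4 = ½ - (y² - 207)/4 = ½ - (-207 + y²)/4 = ½ + (207/4 - y²/4) = 209/4 - y²/4)
(v(-116, H) - 14513)*(24586 + 36304) = ((209/4 - ¼*(-116)²) - 14513)*(24586 + 36304) = ((209/4 - ¼*13456) - 14513)*60890 = ((209/4 - 3364) - 14513)*60890 = (-13247/4 - 14513)*60890 = -71299/4*60890 = -2170698055/2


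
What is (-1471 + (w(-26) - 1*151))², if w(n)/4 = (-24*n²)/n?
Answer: 763876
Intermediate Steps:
w(n) = -96*n (w(n) = 4*((-24*n²)/n) = 4*(-24*n) = -96*n)
(-1471 + (w(-26) - 1*151))² = (-1471 + (-96*(-26) - 1*151))² = (-1471 + (2496 - 151))² = (-1471 + 2345)² = 874² = 763876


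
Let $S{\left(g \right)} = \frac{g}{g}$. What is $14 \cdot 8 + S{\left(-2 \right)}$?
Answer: $113$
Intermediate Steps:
$S{\left(g \right)} = 1$
$14 \cdot 8 + S{\left(-2 \right)} = 14 \cdot 8 + 1 = 112 + 1 = 113$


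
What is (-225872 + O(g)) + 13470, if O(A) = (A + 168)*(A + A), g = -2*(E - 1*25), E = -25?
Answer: -158802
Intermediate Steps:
g = 100 (g = -2*(-25 - 1*25) = -2*(-25 - 25) = -2*(-50) = 100)
O(A) = 2*A*(168 + A) (O(A) = (168 + A)*(2*A) = 2*A*(168 + A))
(-225872 + O(g)) + 13470 = (-225872 + 2*100*(168 + 100)) + 13470 = (-225872 + 2*100*268) + 13470 = (-225872 + 53600) + 13470 = -172272 + 13470 = -158802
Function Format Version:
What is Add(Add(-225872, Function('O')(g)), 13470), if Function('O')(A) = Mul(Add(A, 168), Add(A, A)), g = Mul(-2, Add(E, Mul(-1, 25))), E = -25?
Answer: -158802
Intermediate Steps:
g = 100 (g = Mul(-2, Add(-25, Mul(-1, 25))) = Mul(-2, Add(-25, -25)) = Mul(-2, -50) = 100)
Function('O')(A) = Mul(2, A, Add(168, A)) (Function('O')(A) = Mul(Add(168, A), Mul(2, A)) = Mul(2, A, Add(168, A)))
Add(Add(-225872, Function('O')(g)), 13470) = Add(Add(-225872, Mul(2, 100, Add(168, 100))), 13470) = Add(Add(-225872, Mul(2, 100, 268)), 13470) = Add(Add(-225872, 53600), 13470) = Add(-172272, 13470) = -158802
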